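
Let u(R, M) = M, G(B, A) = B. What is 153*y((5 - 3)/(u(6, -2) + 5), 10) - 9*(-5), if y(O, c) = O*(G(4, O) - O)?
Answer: 385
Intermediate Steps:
y(O, c) = O*(4 - O)
153*y((5 - 3)/(u(6, -2) + 5), 10) - 9*(-5) = 153*(((5 - 3)/(-2 + 5))*(4 - (5 - 3)/(-2 + 5))) - 9*(-5) = 153*((2/3)*(4 - 2/3)) + 45 = 153*((2*(⅓))*(4 - 2/3)) + 45 = 153*(2*(4 - 1*⅔)/3) + 45 = 153*(2*(4 - ⅔)/3) + 45 = 153*((⅔)*(10/3)) + 45 = 153*(20/9) + 45 = 340 + 45 = 385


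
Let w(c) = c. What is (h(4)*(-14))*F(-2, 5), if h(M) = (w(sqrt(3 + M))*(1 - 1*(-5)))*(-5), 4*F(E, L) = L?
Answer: 525*sqrt(7) ≈ 1389.0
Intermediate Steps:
F(E, L) = L/4
h(M) = -30*sqrt(3 + M) (h(M) = (sqrt(3 + M)*(1 - 1*(-5)))*(-5) = (sqrt(3 + M)*(1 + 5))*(-5) = (sqrt(3 + M)*6)*(-5) = (6*sqrt(3 + M))*(-5) = -30*sqrt(3 + M))
(h(4)*(-14))*F(-2, 5) = (-30*sqrt(3 + 4)*(-14))*((1/4)*5) = (-30*sqrt(7)*(-14))*(5/4) = (420*sqrt(7))*(5/4) = 525*sqrt(7)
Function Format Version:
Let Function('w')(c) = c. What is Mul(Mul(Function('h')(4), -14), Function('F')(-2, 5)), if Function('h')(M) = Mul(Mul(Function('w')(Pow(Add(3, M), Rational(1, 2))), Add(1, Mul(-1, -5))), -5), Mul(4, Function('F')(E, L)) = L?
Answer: Mul(525, Pow(7, Rational(1, 2))) ≈ 1389.0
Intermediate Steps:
Function('F')(E, L) = Mul(Rational(1, 4), L)
Function('h')(M) = Mul(-30, Pow(Add(3, M), Rational(1, 2))) (Function('h')(M) = Mul(Mul(Pow(Add(3, M), Rational(1, 2)), Add(1, Mul(-1, -5))), -5) = Mul(Mul(Pow(Add(3, M), Rational(1, 2)), Add(1, 5)), -5) = Mul(Mul(Pow(Add(3, M), Rational(1, 2)), 6), -5) = Mul(Mul(6, Pow(Add(3, M), Rational(1, 2))), -5) = Mul(-30, Pow(Add(3, M), Rational(1, 2))))
Mul(Mul(Function('h')(4), -14), Function('F')(-2, 5)) = Mul(Mul(Mul(-30, Pow(Add(3, 4), Rational(1, 2))), -14), Mul(Rational(1, 4), 5)) = Mul(Mul(Mul(-30, Pow(7, Rational(1, 2))), -14), Rational(5, 4)) = Mul(Mul(420, Pow(7, Rational(1, 2))), Rational(5, 4)) = Mul(525, Pow(7, Rational(1, 2)))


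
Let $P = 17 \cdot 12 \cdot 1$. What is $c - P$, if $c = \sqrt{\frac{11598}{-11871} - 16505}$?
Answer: $-204 + \frac{i \sqrt{258448095507}}{3957} \approx -204.0 + 128.48 i$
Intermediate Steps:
$P = 204$ ($P = 204 \cdot 1 = 204$)
$c = \frac{i \sqrt{258448095507}}{3957}$ ($c = \sqrt{11598 \left(- \frac{1}{11871}\right) - 16505} = \sqrt{- \frac{3866}{3957} - 16505} = \sqrt{- \frac{65314151}{3957}} = \frac{i \sqrt{258448095507}}{3957} \approx 128.48 i$)
$c - P = \frac{i \sqrt{258448095507}}{3957} - 204 = -204 + \frac{i \sqrt{258448095507}}{3957}$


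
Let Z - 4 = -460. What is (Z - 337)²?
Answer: 628849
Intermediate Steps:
Z = -456 (Z = 4 - 460 = -456)
(Z - 337)² = (-456 - 337)² = (-793)² = 628849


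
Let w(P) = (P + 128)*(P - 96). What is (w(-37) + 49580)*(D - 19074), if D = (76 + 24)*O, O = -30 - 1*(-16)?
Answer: -767304098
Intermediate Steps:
w(P) = (-96 + P)*(128 + P) (w(P) = (128 + P)*(-96 + P) = (-96 + P)*(128 + P))
O = -14 (O = -30 + 16 = -14)
D = -1400 (D = (76 + 24)*(-14) = 100*(-14) = -1400)
(w(-37) + 49580)*(D - 19074) = ((-12288 + (-37)**2 + 32*(-37)) + 49580)*(-1400 - 19074) = ((-12288 + 1369 - 1184) + 49580)*(-20474) = (-12103 + 49580)*(-20474) = 37477*(-20474) = -767304098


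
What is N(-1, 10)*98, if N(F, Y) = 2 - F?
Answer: 294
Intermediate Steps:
N(-1, 10)*98 = (2 - 1*(-1))*98 = (2 + 1)*98 = 3*98 = 294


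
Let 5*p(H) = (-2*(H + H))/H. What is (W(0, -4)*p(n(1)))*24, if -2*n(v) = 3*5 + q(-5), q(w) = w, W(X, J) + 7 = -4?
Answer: 1056/5 ≈ 211.20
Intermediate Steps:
W(X, J) = -11 (W(X, J) = -7 - 4 = -11)
n(v) = -5 (n(v) = -(3*5 - 5)/2 = -(15 - 5)/2 = -½*10 = -5)
p(H) = -⅘ (p(H) = ((-2*(H + H))/H)/5 = ((-4*H)/H)/5 = (⅕)*(-4) = -⅘)
(W(0, -4)*p(n(1)))*24 = -11*(-⅘)*24 = (44/5)*24 = 1056/5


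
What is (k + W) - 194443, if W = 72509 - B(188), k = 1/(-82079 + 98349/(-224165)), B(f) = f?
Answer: -2246963880233013/18399337384 ≈ -1.2212e+5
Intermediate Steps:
k = -224165/18399337384 (k = 1/(-82079 + 98349*(-1/224165)) = 1/(-82079 - 98349/224165) = 1/(-18399337384/224165) = -224165/18399337384 ≈ -1.2183e-5)
W = 72321 (W = 72509 - 1*188 = 72509 - 188 = 72321)
(k + W) - 194443 = (-224165/18399337384 + 72321) - 194443 = 1330658478724099/18399337384 - 194443 = -2246963880233013/18399337384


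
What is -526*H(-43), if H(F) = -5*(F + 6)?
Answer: -97310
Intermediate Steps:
H(F) = -30 - 5*F (H(F) = -5*(6 + F) = -30 - 5*F)
-526*H(-43) = -526*(-30 - 5*(-43)) = -526*(-30 + 215) = -526*185 = -97310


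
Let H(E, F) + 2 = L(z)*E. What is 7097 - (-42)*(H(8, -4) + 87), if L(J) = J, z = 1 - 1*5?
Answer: 9323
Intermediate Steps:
z = -4 (z = 1 - 5 = -4)
H(E, F) = -2 - 4*E
7097 - (-42)*(H(8, -4) + 87) = 7097 - (-42)*((-2 - 4*8) + 87) = 7097 - (-42)*((-2 - 32) + 87) = 7097 - (-42)*(-34 + 87) = 7097 - (-42)*53 = 7097 - 1*(-2226) = 7097 + 2226 = 9323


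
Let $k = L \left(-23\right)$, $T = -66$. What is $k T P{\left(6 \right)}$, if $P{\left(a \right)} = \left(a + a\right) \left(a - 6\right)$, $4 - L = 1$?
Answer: $0$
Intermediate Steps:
$L = 3$ ($L = 4 - 1 = 3$)
$P{\left(a \right)} = 2 a \left(-6 + a\right)$
$k = -69$ ($k = 3 \left(-23\right) = -69$)
$k T P{\left(6 \right)} = \left(-69\right) \left(-66\right) 2 \cdot 6 \left(-6 + 6\right) = 4554 \cdot 2 \cdot 6 \cdot 0 = 4554 \cdot 0 = 0$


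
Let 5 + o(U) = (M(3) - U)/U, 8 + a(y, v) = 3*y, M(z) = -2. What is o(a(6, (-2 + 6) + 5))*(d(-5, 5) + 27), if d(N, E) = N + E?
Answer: -837/5 ≈ -167.40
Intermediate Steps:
d(N, E) = E + N
a(y, v) = -8 + 3*y
o(U) = -5 + (-2 - U)/U
o(a(6, (-2 + 6) + 5))*(d(-5, 5) + 27) = (-6 - 2/(-8 + 3*6))*((5 - 5) + 27) = (-6 - 2/(-8 + 18))*(0 + 27) = (-6 - 2/10)*27 = (-6 - 2*⅒)*27 = (-6 - ⅕)*27 = -31/5*27 = -837/5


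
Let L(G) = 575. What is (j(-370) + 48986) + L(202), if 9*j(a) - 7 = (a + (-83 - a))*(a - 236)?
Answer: 496354/9 ≈ 55150.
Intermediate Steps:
j(a) = 19595/9 - 83*a/9 (j(a) = 7/9 + ((a + (-83 - a))*(a - 236))/9 = 7/9 + (-83*(-236 + a))/9 = 7/9 + (19588 - 83*a)/9 = 7/9 + (19588/9 - 83*a/9) = 19595/9 - 83*a/9)
(j(-370) + 48986) + L(202) = ((19595/9 - 83/9*(-370)) + 48986) + 575 = ((19595/9 + 30710/9) + 48986) + 575 = (50305/9 + 48986) + 575 = 491179/9 + 575 = 496354/9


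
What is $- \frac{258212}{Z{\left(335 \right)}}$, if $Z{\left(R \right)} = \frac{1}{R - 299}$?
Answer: $-9295632$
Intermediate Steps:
$Z{\left(R \right)} = \frac{1}{-299 + R}$
$- \frac{258212}{Z{\left(335 \right)}} = - \frac{258212}{\frac{1}{-299 + 335}} = - \frac{258212}{\frac{1}{36}} = - 258212 \frac{1}{\frac{1}{36}} = \left(-258212\right) 36 = -9295632$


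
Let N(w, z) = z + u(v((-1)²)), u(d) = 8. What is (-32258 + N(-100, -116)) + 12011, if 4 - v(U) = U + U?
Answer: -20355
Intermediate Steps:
v(U) = 4 - 2*U (v(U) = 4 - (U + U) = 4 - 2*U)
N(w, z) = 8 + z (N(w, z) = z + 8 = 8 + z)
(-32258 + N(-100, -116)) + 12011 = (-32258 + (8 - 116)) + 12011 = (-32258 - 108) + 12011 = -32366 + 12011 = -20355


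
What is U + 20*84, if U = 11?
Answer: 1691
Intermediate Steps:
U + 20*84 = 11 + 20*84 = 11 + 1680 = 1691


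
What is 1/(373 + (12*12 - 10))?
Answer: 1/507 ≈ 0.0019724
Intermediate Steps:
1/(373 + (12*12 - 10)) = 1/(373 + (144 - 10)) = 1/(373 + 134) = 1/507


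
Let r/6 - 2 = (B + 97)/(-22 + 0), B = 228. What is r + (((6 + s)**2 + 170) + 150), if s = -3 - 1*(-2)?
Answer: 2952/11 ≈ 268.36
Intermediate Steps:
s = -1 (s = -3 + 2 = -1)
r = -843/11 (r = 12 + 6*((228 + 97)/(-22 + 0)) = 12 + 6*(325/(-22)) = 12 + 6*(325*(-1/22)) = 12 + 6*(-325/22) = 12 - 975/11 = -843/11 ≈ -76.636)
r + (((6 + s)**2 + 170) + 150) = -843/11 + (((6 - 1)**2 + 170) + 150) = -843/11 + ((5**2 + 170) + 150) = -843/11 + ((25 + 170) + 150) = -843/11 + (195 + 150) = -843/11 + 345 = 2952/11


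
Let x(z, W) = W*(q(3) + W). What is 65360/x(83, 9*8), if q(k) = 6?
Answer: 4085/351 ≈ 11.638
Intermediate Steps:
x(z, W) = W*(6 + W)
65360/x(83, 9*8) = 65360/(((9*8)*(6 + 9*8))) = 65360/((72*(6 + 72))) = 65360/((72*78)) = 65360/5616 = 65360*(1/5616) = 4085/351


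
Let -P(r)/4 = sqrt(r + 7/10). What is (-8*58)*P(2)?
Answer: 2784*sqrt(30)/5 ≈ 3049.7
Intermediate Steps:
P(r) = -4*sqrt(7/10 + r) (P(r) = -4*sqrt(r + 7/10) = -4*sqrt(7/10 + r))
(-8*58)*P(2) = (-8*58)*(-2*sqrt(70 + 100*2)/5) = -(-928)*sqrt(70 + 200)/5 = -(-928)*sqrt(270)/5 = -(-928)*3*sqrt(30)/5 = -(-2784)*sqrt(30)/5 = 2784*sqrt(30)/5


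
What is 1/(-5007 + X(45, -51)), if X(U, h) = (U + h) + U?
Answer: -1/4968 ≈ -0.00020129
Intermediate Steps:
X(U, h) = h + 2*U
1/(-5007 + X(45, -51)) = 1/(-5007 + (-51 + 2*45)) = 1/(-5007 + (-51 + 90)) = 1/(-5007 + 39) = 1/(-4968) = -1/4968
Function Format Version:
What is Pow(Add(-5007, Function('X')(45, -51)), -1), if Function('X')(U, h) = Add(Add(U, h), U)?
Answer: Rational(-1, 4968) ≈ -0.00020129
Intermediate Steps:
Function('X')(U, h) = Add(h, Mul(2, U))
Pow(Add(-5007, Function('X')(45, -51)), -1) = Pow(Add(-5007, Add(-51, Mul(2, 45))), -1) = Pow(Add(-5007, Add(-51, 90)), -1) = Pow(Add(-5007, 39), -1) = Pow(-4968, -1) = Rational(-1, 4968)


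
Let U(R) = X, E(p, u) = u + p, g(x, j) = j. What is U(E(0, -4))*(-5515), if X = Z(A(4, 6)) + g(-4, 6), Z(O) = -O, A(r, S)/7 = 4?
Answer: 121330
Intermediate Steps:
A(r, S) = 28 (A(r, S) = 7*4 = 28)
E(p, u) = p + u
X = -22 (X = -1*28 + 6 = -28 + 6 = -22)
U(R) = -22
U(E(0, -4))*(-5515) = -22*(-5515) = 121330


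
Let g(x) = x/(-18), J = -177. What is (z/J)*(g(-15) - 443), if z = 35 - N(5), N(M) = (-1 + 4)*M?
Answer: 26530/531 ≈ 49.962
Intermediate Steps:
N(M) = 3*M
z = 20 (z = 35 - 3*5 = 35 - 1*15 = 35 - 15 = 20)
g(x) = -x/18 (g(x) = x*(-1/18) = -x/18)
(z/J)*(g(-15) - 443) = (20/(-177))*(-1/18*(-15) - 443) = (20*(-1/177))*(⅚ - 443) = -20/177*(-2653/6) = 26530/531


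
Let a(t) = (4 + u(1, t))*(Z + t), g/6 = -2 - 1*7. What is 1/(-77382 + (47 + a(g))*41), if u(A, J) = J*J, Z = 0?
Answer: -1/6540335 ≈ -1.5290e-7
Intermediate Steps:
u(A, J) = J²
g = -54 (g = 6*(-2 - 1*7) = 6*(-2 - 7) = 6*(-9) = -54)
a(t) = t*(4 + t²) (a(t) = (4 + t²)*(0 + t) = (4 + t²)*t = t*(4 + t²))
1/(-77382 + (47 + a(g))*41) = 1/(-77382 + (47 - 54*(4 + (-54)²))*41) = 1/(-77382 + (47 - 54*(4 + 2916))*41) = 1/(-77382 + (47 - 54*2920)*41) = 1/(-77382 + (47 - 157680)*41) = 1/(-77382 - 157633*41) = 1/(-77382 - 6462953) = 1/(-6540335) = -1/6540335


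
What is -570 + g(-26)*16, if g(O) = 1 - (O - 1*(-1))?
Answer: -154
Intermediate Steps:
g(O) = -O (g(O) = 1 - (O + 1) = 1 - (1 + O) = 1 + (-1 - O) = -O)
-570 + g(-26)*16 = -570 - 1*(-26)*16 = -570 + 26*16 = -570 + 416 = -154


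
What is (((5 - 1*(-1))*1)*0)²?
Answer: 0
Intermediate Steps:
(((5 - 1*(-1))*1)*0)² = (((5 + 1)*1)*0)² = ((6*1)*0)² = (6*0)² = 0² = 0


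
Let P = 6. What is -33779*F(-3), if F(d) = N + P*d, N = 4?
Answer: 472906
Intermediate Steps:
F(d) = 4 + 6*d
-33779*F(-3) = -33779*(4 + 6*(-3)) = -33779*(4 - 18) = -33779*(-14) = 472906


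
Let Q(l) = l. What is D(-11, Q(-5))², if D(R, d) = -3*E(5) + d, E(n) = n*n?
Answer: 6400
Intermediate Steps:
E(n) = n²
D(R, d) = -75 + d (D(R, d) = -3*5² + d = -3*25 + d = -75 + d)
D(-11, Q(-5))² = (-75 - 5)² = (-80)² = 6400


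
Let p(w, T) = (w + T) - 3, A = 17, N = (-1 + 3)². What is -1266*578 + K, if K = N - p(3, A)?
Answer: -731761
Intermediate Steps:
N = 4 (N = 2² = 4)
p(w, T) = -3 + T + w (p(w, T) = (T + w) - 3 = -3 + T + w)
K = -13 (K = 4 - (-3 + 17 + 3) = 4 - 1*17 = 4 - 17 = -13)
-1266*578 + K = -1266*578 - 13 = -731748 - 13 = -731761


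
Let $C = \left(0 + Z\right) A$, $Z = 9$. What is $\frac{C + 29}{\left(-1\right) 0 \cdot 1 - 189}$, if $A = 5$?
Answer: $- \frac{74}{189} \approx -0.39153$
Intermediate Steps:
$C = 45$ ($C = \left(0 + 9\right) 5 = 9 \cdot 5 = 45$)
$\frac{C + 29}{\left(-1\right) 0 \cdot 1 - 189} = \frac{45 + 29}{\left(-1\right) 0 \cdot 1 - 189} = \frac{74}{0 \cdot 1 - 189} = \frac{74}{0 - 189} = \frac{74}{-189} = 74 \left(- \frac{1}{189}\right) = - \frac{74}{189}$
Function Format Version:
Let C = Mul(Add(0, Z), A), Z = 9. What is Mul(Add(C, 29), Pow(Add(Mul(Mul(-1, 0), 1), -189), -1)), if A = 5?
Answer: Rational(-74, 189) ≈ -0.39153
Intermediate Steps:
C = 45 (C = Mul(Add(0, 9), 5) = Mul(9, 5) = 45)
Mul(Add(C, 29), Pow(Add(Mul(Mul(-1, 0), 1), -189), -1)) = Mul(Add(45, 29), Pow(Add(Mul(Mul(-1, 0), 1), -189), -1)) = Mul(74, Pow(Add(Mul(0, 1), -189), -1)) = Mul(74, Pow(Add(0, -189), -1)) = Mul(74, Pow(-189, -1)) = Mul(74, Rational(-1, 189)) = Rational(-74, 189)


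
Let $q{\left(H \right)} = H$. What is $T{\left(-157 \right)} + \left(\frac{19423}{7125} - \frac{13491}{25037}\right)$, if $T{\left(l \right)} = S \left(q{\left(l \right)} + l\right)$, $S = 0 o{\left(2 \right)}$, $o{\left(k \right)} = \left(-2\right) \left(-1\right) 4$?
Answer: $\frac{390170276}{178388625} \approx 2.1872$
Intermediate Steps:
$o{\left(k \right)} = 8$ ($o{\left(k \right)} = 2 \cdot 4 = 8$)
$S = 0$ ($S = 0 \cdot 8 = 0$)
$T{\left(l \right)} = 0$ ($T{\left(l \right)} = 0 \left(l + l\right) = 0 \cdot 2 l = 0$)
$T{\left(-157 \right)} + \left(\frac{19423}{7125} - \frac{13491}{25037}\right) = 0 + \left(\frac{19423}{7125} - \frac{13491}{25037}\right) = 0 + \frac{390170276}{178388625} = \frac{390170276}{178388625}$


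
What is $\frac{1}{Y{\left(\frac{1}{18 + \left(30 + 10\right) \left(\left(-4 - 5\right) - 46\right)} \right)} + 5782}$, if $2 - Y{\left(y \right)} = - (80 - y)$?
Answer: $\frac{2182}{12795249} \approx 0.00017053$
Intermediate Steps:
$Y{\left(y \right)} = 82 - y$ ($Y{\left(y \right)} = 2 - - (80 - y) = 2 - \left(-80 + y\right) = 82 - y$)
$\frac{1}{Y{\left(\frac{1}{18 + \left(30 + 10\right) \left(\left(-4 - 5\right) - 46\right)} \right)} + 5782} = \frac{1}{\left(82 - \frac{1}{18 + \left(30 + 10\right) \left(\left(-4 - 5\right) - 46\right)}\right) + 5782} = \frac{1}{\left(82 - \frac{1}{18 + 40 \left(\left(-4 - 5\right) - 46\right)}\right) + 5782} = \frac{1}{\left(82 - \frac{1}{18 + 40 \left(-9 - 46\right)}\right) + 5782} = \frac{1}{\left(82 - \frac{1}{18 + 40 \left(-55\right)}\right) + 5782} = \frac{1}{\left(82 - \frac{1}{18 - 2200}\right) + 5782} = \frac{1}{\left(82 - \frac{1}{-2182}\right) + 5782} = \frac{1}{\left(82 - - \frac{1}{2182}\right) + 5782} = \frac{1}{\left(82 + \frac{1}{2182}\right) + 5782} = \frac{1}{\frac{178925}{2182} + 5782} = \frac{1}{\frac{12795249}{2182}} = \frac{2182}{12795249}$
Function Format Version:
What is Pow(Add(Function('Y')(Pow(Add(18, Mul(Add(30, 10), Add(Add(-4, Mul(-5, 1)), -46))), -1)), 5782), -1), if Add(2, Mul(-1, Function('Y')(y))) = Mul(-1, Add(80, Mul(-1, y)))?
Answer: Rational(2182, 12795249) ≈ 0.00017053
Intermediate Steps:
Function('Y')(y) = Add(82, Mul(-1, y)) (Function('Y')(y) = Add(2, Mul(-1, Mul(-1, Add(80, Mul(-1, y))))) = Add(2, Mul(-1, Add(-80, y))) = Add(2, Add(80, Mul(-1, y))) = Add(82, Mul(-1, y)))
Pow(Add(Function('Y')(Pow(Add(18, Mul(Add(30, 10), Add(Add(-4, Mul(-5, 1)), -46))), -1)), 5782), -1) = Pow(Add(Add(82, Mul(-1, Pow(Add(18, Mul(Add(30, 10), Add(Add(-4, Mul(-5, 1)), -46))), -1))), 5782), -1) = Pow(Add(Add(82, Mul(-1, Pow(Add(18, Mul(40, Add(Add(-4, -5), -46))), -1))), 5782), -1) = Pow(Add(Add(82, Mul(-1, Pow(Add(18, Mul(40, Add(-9, -46))), -1))), 5782), -1) = Pow(Add(Add(82, Mul(-1, Pow(Add(18, Mul(40, -55)), -1))), 5782), -1) = Pow(Add(Add(82, Mul(-1, Pow(Add(18, -2200), -1))), 5782), -1) = Pow(Add(Add(82, Mul(-1, Pow(-2182, -1))), 5782), -1) = Pow(Add(Add(82, Mul(-1, Rational(-1, 2182))), 5782), -1) = Pow(Add(Add(82, Rational(1, 2182)), 5782), -1) = Pow(Add(Rational(178925, 2182), 5782), -1) = Pow(Rational(12795249, 2182), -1) = Rational(2182, 12795249)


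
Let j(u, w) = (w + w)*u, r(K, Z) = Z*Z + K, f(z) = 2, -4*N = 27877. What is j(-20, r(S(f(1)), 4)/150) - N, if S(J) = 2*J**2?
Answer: 139257/20 ≈ 6962.9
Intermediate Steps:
N = -27877/4 (N = -1/4*27877 = -27877/4 ≈ -6969.3)
r(K, Z) = K + Z**2 (r(K, Z) = Z**2 + K = K + Z**2)
j(u, w) = 2*u*w (j(u, w) = (2*w)*u = 2*u*w)
j(-20, r(S(f(1)), 4)/150) - N = 2*(-20)*((2*2**2 + 4**2)/150) - 1*(-27877/4) = 2*(-20)*((2*4 + 16)*(1/150)) + 27877/4 = 2*(-20)*((8 + 16)*(1/150)) + 27877/4 = 2*(-20)*(24*(1/150)) + 27877/4 = 2*(-20)*(4/25) + 27877/4 = -32/5 + 27877/4 = 139257/20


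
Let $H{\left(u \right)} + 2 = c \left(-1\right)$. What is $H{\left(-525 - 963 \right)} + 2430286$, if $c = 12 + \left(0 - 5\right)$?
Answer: $2430277$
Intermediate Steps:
$c = 7$ ($c = 12 - 5 = 7$)
$H{\left(u \right)} = -9$ ($H{\left(u \right)} = -2 + 7 \left(-1\right) = -2 - 7 = -9$)
$H{\left(-525 - 963 \right)} + 2430286 = -9 + 2430286 = 2430277$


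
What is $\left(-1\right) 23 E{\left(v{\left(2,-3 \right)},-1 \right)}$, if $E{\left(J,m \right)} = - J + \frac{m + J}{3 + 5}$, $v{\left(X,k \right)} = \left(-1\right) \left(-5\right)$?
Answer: $\frac{207}{2} \approx 103.5$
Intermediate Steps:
$v{\left(X,k \right)} = 5$
$E{\left(J,m \right)} = - \frac{7 J}{8} + \frac{m}{8}$ ($E{\left(J,m \right)} = - J + \frac{J + m}{8} = - J + \left(J + m\right) \frac{1}{8} = - J + \left(\frac{J}{8} + \frac{m}{8}\right) = - \frac{7 J}{8} + \frac{m}{8}$)
$\left(-1\right) 23 E{\left(v{\left(2,-3 \right)},-1 \right)} = \left(-1\right) 23 \left(\left(- \frac{7}{8}\right) 5 + \frac{1}{8} \left(-1\right)\right) = - 23 \left(- \frac{35}{8} - \frac{1}{8}\right) = \left(-23\right) \left(- \frac{9}{2}\right) = \frac{207}{2}$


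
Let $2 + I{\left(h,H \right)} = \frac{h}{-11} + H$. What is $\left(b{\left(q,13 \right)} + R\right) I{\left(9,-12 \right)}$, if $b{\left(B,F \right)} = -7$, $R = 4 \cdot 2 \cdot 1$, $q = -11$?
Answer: $- \frac{163}{11} \approx -14.818$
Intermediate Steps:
$I{\left(h,H \right)} = -2 + H - \frac{h}{11}$ ($I{\left(h,H \right)} = -2 + \left(\frac{h}{-11} + H\right) = -2 + \left(- \frac{h}{11} + H\right) = -2 + \left(H - \frac{h}{11}\right) = -2 + H - \frac{h}{11}$)
$R = 8$ ($R = 8 \cdot 1 = 8$)
$\left(b{\left(q,13 \right)} + R\right) I{\left(9,-12 \right)} = \left(-7 + 8\right) \left(-2 - 12 - \frac{9}{11}\right) = 1 \left(-2 - 12 - \frac{9}{11}\right) = 1 \left(- \frac{163}{11}\right) = - \frac{163}{11}$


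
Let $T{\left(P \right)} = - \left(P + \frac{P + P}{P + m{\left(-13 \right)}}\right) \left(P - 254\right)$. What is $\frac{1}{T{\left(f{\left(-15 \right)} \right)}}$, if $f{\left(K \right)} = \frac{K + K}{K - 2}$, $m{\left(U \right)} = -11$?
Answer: $\frac{45373}{15822720} \approx 0.0028676$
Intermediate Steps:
$f{\left(K \right)} = \frac{2 K}{-2 + K}$
$T{\left(P \right)} = - \left(-254 + P\right) \left(P + \frac{2 P}{-11 + P}\right)$ ($T{\left(P \right)} = - \left(P + \frac{P + P}{P - 11}\right) \left(P - 254\right) = - \left(P + \frac{2 P}{-11 + P}\right) \left(-254 + P\right) = - \left(-254 + P\right) \left(P + \frac{2 P}{-11 + P}\right)$)
$\frac{1}{T{\left(f{\left(-15 \right)} \right)}} = \frac{1}{2 \left(-15\right) \frac{1}{-2 - 15} \frac{1}{-11 + 2 \left(-15\right) \frac{1}{-2 - 15}} \left(-2286 - \left(2 \left(-15\right) \frac{1}{-2 - 15}\right)^{2} + 263 \cdot 2 \left(-15\right) \frac{1}{-2 - 15}\right)} = \frac{1}{2 \left(-15\right) \frac{1}{-17} \frac{1}{-11 + 2 \left(-15\right) \frac{1}{-17}} \left(-2286 - \left(2 \left(-15\right) \frac{1}{-17}\right)^{2} + 263 \cdot 2 \left(-15\right) \frac{1}{-17}\right)} = \frac{1}{2 \left(-15\right) \left(- \frac{1}{17}\right) \frac{1}{-11 + 2 \left(-15\right) \left(- \frac{1}{17}\right)} \left(-2286 - \left(2 \left(-15\right) \left(- \frac{1}{17}\right)\right)^{2} + 263 \cdot 2 \left(-15\right) \left(- \frac{1}{17}\right)\right)} = \frac{1}{\frac{30}{17} \frac{1}{-11 + \frac{30}{17}} \left(-2286 - \left(\frac{30}{17}\right)^{2} + 263 \cdot \frac{30}{17}\right)} = \frac{1}{\frac{30}{17} \frac{1}{- \frac{157}{17}} \left(-2286 - \frac{900}{289} + \frac{7890}{17}\right)} = \frac{1}{\frac{30}{17} \left(- \frac{17}{157}\right) \left(-2286 - \frac{900}{289} + \frac{7890}{17}\right)} = \frac{1}{\frac{30}{17} \left(- \frac{17}{157}\right) \left(- \frac{527424}{289}\right)} = \frac{1}{\frac{15822720}{45373}} = \frac{45373}{15822720}$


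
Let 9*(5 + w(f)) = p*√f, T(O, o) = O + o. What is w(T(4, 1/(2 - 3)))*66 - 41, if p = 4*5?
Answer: -371 + 440*√3/3 ≈ -116.97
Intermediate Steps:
p = 20
w(f) = -5 + 20*√f/9 (w(f) = -5 + (20*√f)/9 = -5 + 20*√f/9)
w(T(4, 1/(2 - 3)))*66 - 41 = (-5 + 20*√(4 + 1/(2 - 3))/9)*66 - 41 = (-5 + 20*√(4 + 1/(-1))/9)*66 - 41 = (-5 + 20*√(4 - 1)/9)*66 - 41 = (-5 + 20*√3/9)*66 - 41 = (-330 + 440*√3/3) - 41 = -371 + 440*√3/3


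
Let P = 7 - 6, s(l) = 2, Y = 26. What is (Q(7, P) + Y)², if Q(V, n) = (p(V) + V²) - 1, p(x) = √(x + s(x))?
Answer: 5929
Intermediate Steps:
p(x) = √(2 + x) (p(x) = √(x + 2) = √(2 + x))
P = 1
Q(V, n) = -1 + V² + √(2 + V) (Q(V, n) = (√(2 + V) + V²) - 1 = (V² + √(2 + V)) - 1 = -1 + V² + √(2 + V))
(Q(7, P) + Y)² = ((-1 + 7² + √(2 + 7)) + 26)² = ((-1 + 49 + √9) + 26)² = ((-1 + 49 + 3) + 26)² = (51 + 26)² = 77² = 5929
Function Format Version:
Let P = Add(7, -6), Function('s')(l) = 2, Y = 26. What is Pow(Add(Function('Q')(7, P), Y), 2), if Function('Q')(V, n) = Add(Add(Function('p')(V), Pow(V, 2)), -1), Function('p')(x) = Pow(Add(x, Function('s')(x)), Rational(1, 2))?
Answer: 5929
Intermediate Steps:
Function('p')(x) = Pow(Add(2, x), Rational(1, 2)) (Function('p')(x) = Pow(Add(x, 2), Rational(1, 2)) = Pow(Add(2, x), Rational(1, 2)))
P = 1
Function('Q')(V, n) = Add(-1, Pow(V, 2), Pow(Add(2, V), Rational(1, 2))) (Function('Q')(V, n) = Add(Add(Pow(Add(2, V), Rational(1, 2)), Pow(V, 2)), -1) = Add(Add(Pow(V, 2), Pow(Add(2, V), Rational(1, 2))), -1) = Add(-1, Pow(V, 2), Pow(Add(2, V), Rational(1, 2))))
Pow(Add(Function('Q')(7, P), Y), 2) = Pow(Add(Add(-1, Pow(7, 2), Pow(Add(2, 7), Rational(1, 2))), 26), 2) = Pow(Add(Add(-1, 49, Pow(9, Rational(1, 2))), 26), 2) = Pow(Add(Add(-1, 49, 3), 26), 2) = Pow(Add(51, 26), 2) = Pow(77, 2) = 5929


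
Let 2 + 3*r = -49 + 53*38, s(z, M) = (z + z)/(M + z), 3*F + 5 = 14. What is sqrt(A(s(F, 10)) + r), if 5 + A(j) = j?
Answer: sqrt(988338)/39 ≈ 25.491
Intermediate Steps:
F = 3 (F = -5/3 + (1/3)*14 = -5/3 + 14/3 = 3)
s(z, M) = 2*z/(M + z) (s(z, M) = (2*z)/(M + z) = 2*z/(M + z))
A(j) = -5 + j
r = 1963/3 (r = -2/3 + (-49 + 53*38)/3 = -2/3 + (-49 + 2014)/3 = -2/3 + (1/3)*1965 = -2/3 + 655 = 1963/3 ≈ 654.33)
sqrt(A(s(F, 10)) + r) = sqrt((-5 + 2*3/(10 + 3)) + 1963/3) = sqrt((-5 + 2*3/13) + 1963/3) = sqrt((-5 + 2*3*(1/13)) + 1963/3) = sqrt((-5 + 6/13) + 1963/3) = sqrt(-59/13 + 1963/3) = sqrt(25342/39) = sqrt(988338)/39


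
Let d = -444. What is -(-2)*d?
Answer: -888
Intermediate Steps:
-(-2)*d = -(-2)*(-444) = -1*888 = -888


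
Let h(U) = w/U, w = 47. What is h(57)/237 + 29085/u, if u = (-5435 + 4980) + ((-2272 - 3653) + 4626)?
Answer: -392826827/23694786 ≈ -16.579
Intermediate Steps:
h(U) = 47/U
u = -1754 (u = -455 + (-5925 + 4626) = -455 - 1299 = -1754)
h(57)/237 + 29085/u = (47/57)/237 + 29085/(-1754) = (47*(1/57))*(1/237) + 29085*(-1/1754) = (47/57)*(1/237) - 29085/1754 = 47/13509 - 29085/1754 = -392826827/23694786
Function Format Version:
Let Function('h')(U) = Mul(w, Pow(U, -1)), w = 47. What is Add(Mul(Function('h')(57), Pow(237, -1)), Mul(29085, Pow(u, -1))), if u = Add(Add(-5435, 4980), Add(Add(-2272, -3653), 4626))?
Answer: Rational(-392826827, 23694786) ≈ -16.579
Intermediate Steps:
Function('h')(U) = Mul(47, Pow(U, -1))
u = -1754 (u = Add(-455, Add(-5925, 4626)) = Add(-455, -1299) = -1754)
Add(Mul(Function('h')(57), Pow(237, -1)), Mul(29085, Pow(u, -1))) = Add(Mul(Mul(47, Pow(57, -1)), Pow(237, -1)), Mul(29085, Pow(-1754, -1))) = Add(Mul(Mul(47, Rational(1, 57)), Rational(1, 237)), Mul(29085, Rational(-1, 1754))) = Add(Mul(Rational(47, 57), Rational(1, 237)), Rational(-29085, 1754)) = Add(Rational(47, 13509), Rational(-29085, 1754)) = Rational(-392826827, 23694786)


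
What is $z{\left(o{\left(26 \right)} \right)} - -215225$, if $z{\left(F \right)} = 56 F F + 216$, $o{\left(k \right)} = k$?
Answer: $253297$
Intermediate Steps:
$z{\left(F \right)} = 216 + 56 F^{2}$ ($z{\left(F \right)} = 56 F^{2} + 216 = 216 + 56 F^{2}$)
$z{\left(o{\left(26 \right)} \right)} - -215225 = \left(216 + 56 \cdot 26^{2}\right) - -215225 = \left(216 + 56 \cdot 676\right) + 215225 = \left(216 + 37856\right) + 215225 = 38072 + 215225 = 253297$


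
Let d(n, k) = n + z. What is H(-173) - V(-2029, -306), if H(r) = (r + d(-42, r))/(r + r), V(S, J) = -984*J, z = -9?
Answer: -52090880/173 ≈ -3.0110e+5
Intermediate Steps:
d(n, k) = -9 + n (d(n, k) = n - 9 = -9 + n)
H(r) = (-51 + r)/(2*r) (H(r) = (r + (-9 - 42))/(r + r) = (r - 51)/((2*r)) = (-51 + r)*(1/(2*r)) = (-51 + r)/(2*r))
H(-173) - V(-2029, -306) = (½)*(-51 - 173)/(-173) - (-984)*(-306) = (½)*(-1/173)*(-224) - 1*301104 = 112/173 - 301104 = -52090880/173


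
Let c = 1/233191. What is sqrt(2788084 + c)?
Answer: sqrt(3094092861078155)/33313 ≈ 1669.8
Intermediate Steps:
c = 1/233191 ≈ 4.2883e-6
sqrt(2788084 + c) = sqrt(2788084 + 1/233191) = sqrt(650156096045/233191) = sqrt(3094092861078155)/33313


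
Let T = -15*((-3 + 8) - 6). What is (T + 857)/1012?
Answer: 218/253 ≈ 0.86166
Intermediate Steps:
T = 15 (T = -15*(5 - 6) = -15*(-1) = 15)
(T + 857)/1012 = (15 + 857)/1012 = 872*(1/1012) = 218/253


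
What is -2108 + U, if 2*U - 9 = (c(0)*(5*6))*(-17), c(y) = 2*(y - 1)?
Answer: -3187/2 ≈ -1593.5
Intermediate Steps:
c(y) = -2 + 2*y (c(y) = 2*(-1 + y) = -2 + 2*y)
U = 1029/2 (U = 9/2 + (((-2 + 2*0)*(5*6))*(-17))/2 = 9/2 + (((-2 + 0)*30)*(-17))/2 = 9/2 + (-2*30*(-17))/2 = 9/2 + (-60*(-17))/2 = 9/2 + (½)*1020 = 9/2 + 510 = 1029/2 ≈ 514.50)
-2108 + U = -2108 + 1029/2 = -3187/2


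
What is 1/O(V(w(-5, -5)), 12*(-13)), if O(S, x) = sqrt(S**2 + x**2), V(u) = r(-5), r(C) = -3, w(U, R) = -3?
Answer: sqrt(2705)/8115 ≈ 0.0064091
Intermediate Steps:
V(u) = -3
1/O(V(w(-5, -5)), 12*(-13)) = 1/(sqrt((-3)**2 + (12*(-13))**2)) = 1/(sqrt(9 + (-156)**2)) = 1/(sqrt(9 + 24336)) = 1/(sqrt(24345)) = 1/(3*sqrt(2705)) = sqrt(2705)/8115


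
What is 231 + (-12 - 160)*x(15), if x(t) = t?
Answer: -2349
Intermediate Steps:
231 + (-12 - 160)*x(15) = 231 + (-12 - 160)*15 = 231 - 172*15 = 231 - 2580 = -2349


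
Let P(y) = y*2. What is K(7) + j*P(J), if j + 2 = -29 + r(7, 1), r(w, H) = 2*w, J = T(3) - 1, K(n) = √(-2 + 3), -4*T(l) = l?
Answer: 121/2 ≈ 60.500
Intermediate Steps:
T(l) = -l/4
K(n) = 1 (K(n) = √1 = 1)
J = -7/4 (J = -¼*3 - 1 = -¾ - 1 = -7/4 ≈ -1.7500)
P(y) = 2*y
j = -17 (j = -2 + (-29 + 2*7) = -2 + (-29 + 14) = -2 - 15 = -17)
K(7) + j*P(J) = 1 - 34*(-7)/4 = 1 - 17*(-7/2) = 1 + 119/2 = 121/2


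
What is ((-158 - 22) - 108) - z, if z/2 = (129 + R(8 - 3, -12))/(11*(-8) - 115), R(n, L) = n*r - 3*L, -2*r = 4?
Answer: -58154/203 ≈ -286.47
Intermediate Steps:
r = -2 (r = -1/2*4 = -2)
R(n, L) = -3*L - 2*n (R(n, L) = n*(-2) - 3*L = -2*n - 3*L = -3*L - 2*n)
z = -310/203 (z = 2*((129 + (-3*(-12) - 2*(8 - 3)))/(11*(-8) - 115)) = 2*((129 + (36 - 2*5))/(-88 - 115)) = 2*((129 + (36 - 10))/(-203)) = 2*((129 + 26)*(-1/203)) = 2*(155*(-1/203)) = 2*(-155/203) = -310/203 ≈ -1.5271)
((-158 - 22) - 108) - z = ((-158 - 22) - 108) - 1*(-310/203) = (-180 - 108) + 310/203 = -288 + 310/203 = -58154/203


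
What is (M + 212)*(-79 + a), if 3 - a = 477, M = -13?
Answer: -110047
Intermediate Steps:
a = -474 (a = 3 - 1*477 = 3 - 477 = -474)
(M + 212)*(-79 + a) = (-13 + 212)*(-79 - 474) = 199*(-553) = -110047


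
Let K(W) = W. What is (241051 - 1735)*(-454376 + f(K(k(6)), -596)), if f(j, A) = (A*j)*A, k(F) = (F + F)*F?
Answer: 6011899355616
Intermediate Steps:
k(F) = 2*F**2 (k(F) = (2*F)*F = 2*F**2)
f(j, A) = j*A**2
(241051 - 1735)*(-454376 + f(K(k(6)), -596)) = (241051 - 1735)*(-454376 + (2*6**2)*(-596)**2) = 239316*(-454376 + (2*36)*355216) = 239316*(-454376 + 72*355216) = 239316*(-454376 + 25575552) = 239316*25121176 = 6011899355616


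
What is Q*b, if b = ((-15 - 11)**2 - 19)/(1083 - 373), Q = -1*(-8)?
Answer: 2628/355 ≈ 7.4028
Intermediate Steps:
Q = 8
b = 657/710 (b = ((-26)**2 - 19)/710 = (676 - 19)*(1/710) = 657*(1/710) = 657/710 ≈ 0.92535)
Q*b = 8*(657/710) = 2628/355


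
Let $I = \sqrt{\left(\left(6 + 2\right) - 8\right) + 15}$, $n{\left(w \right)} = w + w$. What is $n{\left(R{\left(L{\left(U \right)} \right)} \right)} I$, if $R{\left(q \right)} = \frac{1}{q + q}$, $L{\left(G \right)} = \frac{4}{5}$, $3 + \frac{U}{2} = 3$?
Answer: $\frac{5 \sqrt{15}}{4} \approx 4.8412$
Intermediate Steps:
$U = 0$ ($U = -6 + 2 \cdot 3 = -6 + 6 = 0$)
$L{\left(G \right)} = \frac{4}{5}$ ($L{\left(G \right)} = 4 \cdot \frac{1}{5} = \frac{4}{5}$)
$R{\left(q \right)} = \frac{1}{2 q}$
$n{\left(w \right)} = 2 w$
$I = \sqrt{15}$ ($I = \sqrt{\left(8 - 8\right) + 15} = \sqrt{0 + 15} = \sqrt{15} \approx 3.873$)
$n{\left(R{\left(L{\left(U \right)} \right)} \right)} I = 2 \frac{1}{2 \cdot \frac{4}{5}} \sqrt{15} = 2 \cdot \frac{1}{2} \cdot \frac{5}{4} \sqrt{15} = 2 \cdot \frac{5}{8} \sqrt{15} = \frac{5 \sqrt{15}}{4}$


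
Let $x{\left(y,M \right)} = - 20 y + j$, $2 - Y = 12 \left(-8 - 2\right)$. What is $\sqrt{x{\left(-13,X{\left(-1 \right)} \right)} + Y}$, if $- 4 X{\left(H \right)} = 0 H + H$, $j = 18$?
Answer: $20$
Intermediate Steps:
$Y = 122$ ($Y = 2 - 12 \left(-8 - 2\right) = 2 - 12 \left(-10\right) = 2 - -120 = 2 + 120 = 122$)
$X{\left(H \right)} = - \frac{H}{4}$ ($X{\left(H \right)} = - \frac{0 H + H}{4} = - \frac{0 + H}{4} = - \frac{H}{4}$)
$x{\left(y,M \right)} = 18 - 20 y$ ($x{\left(y,M \right)} = - 20 y + 18 = 18 - 20 y$)
$\sqrt{x{\left(-13,X{\left(-1 \right)} \right)} + Y} = \sqrt{\left(18 - -260\right) + 122} = \sqrt{\left(18 + 260\right) + 122} = \sqrt{278 + 122} = \sqrt{400} = 20$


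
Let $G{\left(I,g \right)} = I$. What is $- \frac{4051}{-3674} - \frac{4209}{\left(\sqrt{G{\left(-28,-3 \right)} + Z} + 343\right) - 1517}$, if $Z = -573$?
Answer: $\frac{23740409411}{5065994098} + \frac{4209 i \sqrt{601}}{1378877} \approx 4.6862 + 0.074833 i$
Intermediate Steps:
$- \frac{4051}{-3674} - \frac{4209}{\left(\sqrt{G{\left(-28,-3 \right)} + Z} + 343\right) - 1517} = - \frac{4051}{-3674} - \frac{4209}{\left(\sqrt{-28 - 573} + 343\right) - 1517} = \left(-4051\right) \left(- \frac{1}{3674}\right) - \frac{4209}{\left(\sqrt{-601} + 343\right) - 1517} = \frac{4051}{3674} - \frac{4209}{\left(i \sqrt{601} + 343\right) - 1517} = \frac{4051}{3674} - \frac{4209}{\left(343 + i \sqrt{601}\right) - 1517} = \frac{4051}{3674} - \frac{4209}{-1174 + i \sqrt{601}}$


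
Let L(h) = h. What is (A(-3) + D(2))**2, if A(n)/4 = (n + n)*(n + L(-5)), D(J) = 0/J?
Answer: 36864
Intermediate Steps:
D(J) = 0
A(n) = 8*n*(-5 + n) (A(n) = 4*((n + n)*(n - 5)) = 4*((2*n)*(-5 + n)) = 4*(2*n*(-5 + n)) = 8*n*(-5 + n))
(A(-3) + D(2))**2 = (8*(-3)*(-5 - 3) + 0)**2 = (8*(-3)*(-8) + 0)**2 = (192 + 0)**2 = 192**2 = 36864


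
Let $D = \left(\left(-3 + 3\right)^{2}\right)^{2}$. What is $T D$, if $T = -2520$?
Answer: $0$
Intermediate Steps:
$D = 0$ ($D = \left(0^{2}\right)^{2} = 0^{2} = 0$)
$T D = \left(-2520\right) 0 = 0$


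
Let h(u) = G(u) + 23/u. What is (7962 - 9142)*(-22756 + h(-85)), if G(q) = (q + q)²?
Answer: -123243212/17 ≈ -7.2496e+6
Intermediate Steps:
G(q) = 4*q² (G(q) = (2*q)² = 4*q²)
h(u) = 4*u² + 23/u
(7962 - 9142)*(-22756 + h(-85)) = (7962 - 9142)*(-22756 + (23 + 4*(-85)³)/(-85)) = -1180*(-22756 - (23 + 4*(-614125))/85) = -1180*(-22756 - (23 - 2456500)/85) = -1180*(-22756 - 1/85*(-2456477)) = -1180*(-22756 + 2456477/85) = -1180*522217/85 = -123243212/17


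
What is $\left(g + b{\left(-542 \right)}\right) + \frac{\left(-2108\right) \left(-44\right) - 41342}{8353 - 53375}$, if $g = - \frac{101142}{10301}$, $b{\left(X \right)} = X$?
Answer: $- \frac{128223704329}{231885811} \approx -552.96$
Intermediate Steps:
$g = - \frac{101142}{10301}$ ($g = \left(-101142\right) \frac{1}{10301} = - \frac{101142}{10301} \approx -9.8187$)
$\left(g + b{\left(-542 \right)}\right) + \frac{\left(-2108\right) \left(-44\right) - 41342}{8353 - 53375} = \left(- \frac{101142}{10301} - 542\right) + \frac{\left(-2108\right) \left(-44\right) - 41342}{8353 - 53375} = - \frac{5684284}{10301} + \frac{92752 - 41342}{-45022} = - \frac{5684284}{10301} + 51410 \left(- \frac{1}{45022}\right) = - \frac{5684284}{10301} - \frac{25705}{22511} = - \frac{128223704329}{231885811}$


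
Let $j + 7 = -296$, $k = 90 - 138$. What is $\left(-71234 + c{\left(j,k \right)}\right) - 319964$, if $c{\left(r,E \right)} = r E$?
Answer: $-376654$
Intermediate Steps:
$k = -48$ ($k = 90 - 138 = -48$)
$j = -303$ ($j = -7 - 296 = -303$)
$c{\left(r,E \right)} = E r$
$\left(-71234 + c{\left(j,k \right)}\right) - 319964 = \left(-71234 - -14544\right) - 319964 = \left(-71234 + 14544\right) - 319964 = -56690 - 319964 = -376654$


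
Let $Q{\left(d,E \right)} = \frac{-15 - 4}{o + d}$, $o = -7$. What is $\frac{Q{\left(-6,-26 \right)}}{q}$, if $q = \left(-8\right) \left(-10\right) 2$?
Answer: $\frac{19}{2080} \approx 0.0091346$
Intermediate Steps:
$q = 160$ ($q = 80 \cdot 2 = 160$)
$Q{\left(d,E \right)} = - \frac{19}{-7 + d}$ ($Q{\left(d,E \right)} = \frac{-15 - 4}{-7 + d} = - \frac{19}{-7 + d}$)
$\frac{Q{\left(-6,-26 \right)}}{q} = \frac{\left(-19\right) \frac{1}{-7 - 6}}{160} = - \frac{19}{-13} \cdot \frac{1}{160} = \left(-19\right) \left(- \frac{1}{13}\right) \frac{1}{160} = \frac{19}{13} \cdot \frac{1}{160} = \frac{19}{2080}$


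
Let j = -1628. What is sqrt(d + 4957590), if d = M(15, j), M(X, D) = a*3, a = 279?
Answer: sqrt(4958427) ≈ 2226.8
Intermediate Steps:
M(X, D) = 837 (M(X, D) = 279*3 = 837)
d = 837
sqrt(d + 4957590) = sqrt(837 + 4957590) = sqrt(4958427)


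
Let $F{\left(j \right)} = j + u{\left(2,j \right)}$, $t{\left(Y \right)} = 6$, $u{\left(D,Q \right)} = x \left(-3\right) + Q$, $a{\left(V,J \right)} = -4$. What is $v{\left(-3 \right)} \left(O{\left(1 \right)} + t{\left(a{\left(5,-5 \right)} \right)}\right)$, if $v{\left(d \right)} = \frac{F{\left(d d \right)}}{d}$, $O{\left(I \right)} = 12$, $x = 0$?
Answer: $-108$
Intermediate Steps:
$u{\left(D,Q \right)} = Q$ ($u{\left(D,Q \right)} = 0 \left(-3\right) + Q = 0 + Q = Q$)
$F{\left(j \right)} = 2 j$ ($F{\left(j \right)} = j + j = 2 j$)
$v{\left(d \right)} = 2 d$ ($v{\left(d \right)} = \frac{2 d d}{d} = \frac{2 d^{2}}{d} = 2 d$)
$v{\left(-3 \right)} \left(O{\left(1 \right)} + t{\left(a{\left(5,-5 \right)} \right)}\right) = 2 \left(-3\right) \left(12 + 6\right) = \left(-6\right) 18 = -108$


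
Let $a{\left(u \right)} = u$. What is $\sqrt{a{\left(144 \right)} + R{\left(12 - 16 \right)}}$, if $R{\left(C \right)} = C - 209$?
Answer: $i \sqrt{69} \approx 8.3066 i$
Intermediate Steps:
$R{\left(C \right)} = -209 + C$
$\sqrt{a{\left(144 \right)} + R{\left(12 - 16 \right)}} = \sqrt{144 + \left(-209 + \left(12 - 16\right)\right)} = \sqrt{144 - 213} = \sqrt{-69} = i \sqrt{69}$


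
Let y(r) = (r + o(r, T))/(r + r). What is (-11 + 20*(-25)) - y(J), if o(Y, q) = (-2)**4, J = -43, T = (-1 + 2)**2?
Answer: -43973/86 ≈ -511.31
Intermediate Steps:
T = 1 (T = 1**2 = 1)
o(Y, q) = 16
y(r) = (16 + r)/(2*r) (y(r) = (r + 16)/(r + r) = (16 + r)/((2*r)) = (16 + r)*(1/(2*r)) = (16 + r)/(2*r))
(-11 + 20*(-25)) - y(J) = (-11 + 20*(-25)) - (16 - 43)/(2*(-43)) = (-11 - 500) - (-1)*(-27)/(2*43) = -511 - 1*27/86 = -511 - 27/86 = -43973/86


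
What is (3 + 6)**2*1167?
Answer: 94527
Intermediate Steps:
(3 + 6)**2*1167 = 9**2*1167 = 81*1167 = 94527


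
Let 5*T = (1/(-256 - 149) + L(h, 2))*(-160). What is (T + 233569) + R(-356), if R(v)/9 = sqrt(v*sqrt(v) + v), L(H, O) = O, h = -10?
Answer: 94569557/405 + 18*sqrt(-89 - 178*I*sqrt(89)) ≈ 2.3401e+5 - 535.57*I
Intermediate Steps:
R(v) = 9*sqrt(v + v**(3/2)) (R(v) = 9*sqrt(v*sqrt(v) + v) = 9*sqrt(v**(3/2) + v) = 9*sqrt(v + v**(3/2)))
T = -25888/405 (T = ((1/(-256 - 149) + 2)*(-160))/5 = ((1/(-405) + 2)*(-160))/5 = ((-1/405 + 2)*(-160))/5 = ((809/405)*(-160))/5 = (1/5)*(-25888/81) = -25888/405 ≈ -63.921)
(T + 233569) + R(-356) = (-25888/405 + 233569) + 9*sqrt(-356 + (-356)**(3/2)) = 94569557/405 + 9*sqrt(-356 - 712*I*sqrt(89))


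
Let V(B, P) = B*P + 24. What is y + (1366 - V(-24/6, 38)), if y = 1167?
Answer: 2661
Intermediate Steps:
V(B, P) = 24 + B*P
y + (1366 - V(-24/6, 38)) = 1167 + (1366 - (24 - 24/6*38)) = 1167 + (1366 - (24 - 24*⅙*38)) = 1167 + (1366 - (24 - 4*38)) = 1167 + (1366 - (24 - 152)) = 1167 + (1366 - 1*(-128)) = 1167 + (1366 + 128) = 1167 + 1494 = 2661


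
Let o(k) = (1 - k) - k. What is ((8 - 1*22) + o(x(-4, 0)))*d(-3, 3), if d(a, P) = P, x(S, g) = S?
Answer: -15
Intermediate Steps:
o(k) = 1 - 2*k
((8 - 1*22) + o(x(-4, 0)))*d(-3, 3) = ((8 - 1*22) + (1 - 2*(-4)))*3 = ((8 - 22) + (1 + 8))*3 = (-14 + 9)*3 = -5*3 = -15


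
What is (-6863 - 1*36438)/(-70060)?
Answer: 43301/70060 ≈ 0.61806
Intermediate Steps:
(-6863 - 1*36438)/(-70060) = (-6863 - 36438)*(-1/70060) = -43301*(-1/70060) = 43301/70060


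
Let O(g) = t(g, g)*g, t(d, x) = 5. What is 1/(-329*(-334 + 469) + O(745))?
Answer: -1/40690 ≈ -2.4576e-5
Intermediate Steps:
O(g) = 5*g
1/(-329*(-334 + 469) + O(745)) = 1/(-329*(-334 + 469) + 5*745) = 1/(-329*135 + 3725) = 1/(-44415 + 3725) = 1/(-40690) = -1/40690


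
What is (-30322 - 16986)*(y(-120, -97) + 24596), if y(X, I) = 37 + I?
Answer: -1160749088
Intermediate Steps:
(-30322 - 16986)*(y(-120, -97) + 24596) = (-30322 - 16986)*((37 - 97) + 24596) = -47308*(-60 + 24596) = -47308*24536 = -1160749088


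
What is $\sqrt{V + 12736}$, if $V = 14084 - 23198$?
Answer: $\sqrt{3622} \approx 60.183$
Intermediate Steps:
$V = -9114$ ($V = 14084 - 23198 = -9114$)
$\sqrt{V + 12736} = \sqrt{-9114 + 12736} = \sqrt{3622}$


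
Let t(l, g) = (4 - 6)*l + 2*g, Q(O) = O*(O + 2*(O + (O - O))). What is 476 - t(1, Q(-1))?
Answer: 472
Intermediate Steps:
Q(O) = 3*O² (Q(O) = O*(O + 2*(O + 0)) = O*(O + 2*O) = O*(3*O) = 3*O²)
t(l, g) = -2*l + 2*g
476 - t(1, Q(-1)) = 476 - (-2*1 + 2*(3*(-1)²)) = 476 - (-2 + 2*(3*1)) = 476 - (-2 + 2*3) = 476 - (-2 + 6) = 476 - 1*4 = 476 - 4 = 472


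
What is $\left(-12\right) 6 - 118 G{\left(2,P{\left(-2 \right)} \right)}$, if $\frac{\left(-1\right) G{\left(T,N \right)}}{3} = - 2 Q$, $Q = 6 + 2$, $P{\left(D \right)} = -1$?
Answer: $-5736$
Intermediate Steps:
$Q = 8$
$G{\left(T,N \right)} = 48$ ($G{\left(T,N \right)} = - 3 \left(\left(-2\right) 8\right) = \left(-3\right) \left(-16\right) = 48$)
$\left(-12\right) 6 - 118 G{\left(2,P{\left(-2 \right)} \right)} = \left(-12\right) 6 - 5664 = -72 - 5664 = -5736$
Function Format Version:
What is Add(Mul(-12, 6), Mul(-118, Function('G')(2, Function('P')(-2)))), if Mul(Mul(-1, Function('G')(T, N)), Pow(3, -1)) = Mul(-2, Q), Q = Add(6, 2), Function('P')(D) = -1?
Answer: -5736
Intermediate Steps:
Q = 8
Function('G')(T, N) = 48 (Function('G')(T, N) = Mul(-3, Mul(-2, 8)) = Mul(-3, -16) = 48)
Add(Mul(-12, 6), Mul(-118, Function('G')(2, Function('P')(-2)))) = Add(Mul(-12, 6), Mul(-118, 48)) = Add(-72, -5664) = -5736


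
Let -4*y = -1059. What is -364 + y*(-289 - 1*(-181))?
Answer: -28957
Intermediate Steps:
y = 1059/4 (y = -1/4*(-1059) = 1059/4 ≈ 264.75)
-364 + y*(-289 - 1*(-181)) = -364 + 1059*(-289 - 1*(-181))/4 = -364 + 1059*(-289 + 181)/4 = -364 + (1059/4)*(-108) = -364 - 28593 = -28957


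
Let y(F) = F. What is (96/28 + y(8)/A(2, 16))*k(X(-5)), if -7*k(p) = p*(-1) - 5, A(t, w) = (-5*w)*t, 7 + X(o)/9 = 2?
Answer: -946/49 ≈ -19.306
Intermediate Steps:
X(o) = -45 (X(o) = -63 + 9*2 = -63 + 18 = -45)
A(t, w) = -5*t*w
k(p) = 5/7 + p/7 (k(p) = -(p*(-1) - 5)/7 = -(-p - 5)/7 = -(-5 - p)/7 = 5/7 + p/7)
(96/28 + y(8)/A(2, 16))*k(X(-5)) = (96/28 + 8/((-5*2*16)))*(5/7 + (⅐)*(-45)) = (96*(1/28) + 8/(-160))*(5/7 - 45/7) = (24/7 + 8*(-1/160))*(-40/7) = (24/7 - 1/20)*(-40/7) = (473/140)*(-40/7) = -946/49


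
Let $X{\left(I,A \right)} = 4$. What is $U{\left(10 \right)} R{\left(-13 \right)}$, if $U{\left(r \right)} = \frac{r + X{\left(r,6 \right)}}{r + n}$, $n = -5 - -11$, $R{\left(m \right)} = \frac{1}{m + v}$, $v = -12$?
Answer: $- \frac{7}{200} \approx -0.035$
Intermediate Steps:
$R{\left(m \right)} = \frac{1}{-12 + m}$ ($R{\left(m \right)} = \frac{1}{m - 12} = \frac{1}{-12 + m}$)
$n = 6$ ($n = -5 + 11 = 6$)
$U{\left(r \right)} = \frac{4 + r}{6 + r}$ ($U{\left(r \right)} = \frac{r + 4}{r + 6} = \frac{4 + r}{6 + r}$)
$U{\left(10 \right)} R{\left(-13 \right)} = \frac{\frac{1}{6 + 10} \left(4 + 10\right)}{-12 - 13} = \frac{\frac{1}{16} \cdot 14}{-25} = \frac{1}{16} \cdot 14 \left(- \frac{1}{25}\right) = \frac{7}{8} \left(- \frac{1}{25}\right) = - \frac{7}{200}$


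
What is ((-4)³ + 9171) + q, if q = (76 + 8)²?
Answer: 16163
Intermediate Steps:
q = 7056 (q = 84² = 7056)
((-4)³ + 9171) + q = ((-4)³ + 9171) + 7056 = (-64 + 9171) + 7056 = 9107 + 7056 = 16163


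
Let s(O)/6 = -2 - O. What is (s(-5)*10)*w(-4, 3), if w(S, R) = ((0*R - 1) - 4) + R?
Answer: -360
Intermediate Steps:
w(S, R) = -5 + R (w(S, R) = ((0 - 1) - 4) + R = (-1 - 4) + R = -5 + R)
s(O) = -12 - 6*O (s(O) = 6*(-2 - O) = -12 - 6*O)
(s(-5)*10)*w(-4, 3) = ((-12 - 6*(-5))*10)*(-5 + 3) = ((-12 + 30)*10)*(-2) = (18*10)*(-2) = 180*(-2) = -360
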